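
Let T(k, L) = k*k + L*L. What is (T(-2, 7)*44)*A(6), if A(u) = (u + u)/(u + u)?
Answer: 2332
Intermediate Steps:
T(k, L) = L² + k² (T(k, L) = k² + L² = L² + k²)
A(u) = 1 (A(u) = (2*u)/((2*u)) = (2*u)*(1/(2*u)) = 1)
(T(-2, 7)*44)*A(6) = ((7² + (-2)²)*44)*1 = ((49 + 4)*44)*1 = (53*44)*1 = 2332*1 = 2332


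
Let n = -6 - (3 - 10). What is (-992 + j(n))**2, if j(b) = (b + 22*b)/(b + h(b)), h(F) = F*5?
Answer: 35153041/36 ≈ 9.7647e+5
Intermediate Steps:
n = 1 (n = -6 - 1*(-7) = -6 + 7 = 1)
h(F) = 5*F
j(b) = 23/6 (j(b) = (b + 22*b)/(b + 5*b) = (23*b)/((6*b)) = (23*b)*(1/(6*b)) = 23/6)
(-992 + j(n))**2 = (-992 + 23/6)**2 = (-5929/6)**2 = 35153041/36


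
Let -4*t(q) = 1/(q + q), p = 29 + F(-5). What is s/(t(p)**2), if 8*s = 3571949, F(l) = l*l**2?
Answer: 263352655872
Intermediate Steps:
F(l) = l**3
s = 3571949/8 (s = (1/8)*3571949 = 3571949/8 ≈ 4.4649e+5)
p = -96 (p = 29 + (-5)**3 = 29 - 125 = -96)
t(q) = -1/(8*q) (t(q) = -1/(4*(q + q)) = -1/(2*q)/4 = -1/(8*q))
s/(t(p)**2) = 3571949/(8*((-1/8/(-96))**2)) = 3571949/(8*((-1/8*(-1/96))**2)) = 3571949/(8*((1/768)**2)) = 3571949/(8*(1/589824)) = (3571949/8)*589824 = 263352655872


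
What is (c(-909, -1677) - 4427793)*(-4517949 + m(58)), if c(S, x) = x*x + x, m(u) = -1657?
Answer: 7308840166446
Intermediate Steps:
c(S, x) = x + x**2 (c(S, x) = x**2 + x = x + x**2)
(c(-909, -1677) - 4427793)*(-4517949 + m(58)) = (-1677*(1 - 1677) - 4427793)*(-4517949 - 1657) = (-1677*(-1676) - 4427793)*(-4519606) = (2810652 - 4427793)*(-4519606) = -1617141*(-4519606) = 7308840166446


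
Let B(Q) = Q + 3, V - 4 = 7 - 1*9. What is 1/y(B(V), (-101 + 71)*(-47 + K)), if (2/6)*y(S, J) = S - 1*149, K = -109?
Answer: -1/432 ≈ -0.0023148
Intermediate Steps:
V = 2 (V = 4 + (7 - 1*9) = 4 + (7 - 9) = 4 - 2 = 2)
B(Q) = 3 + Q
y(S, J) = -447 + 3*S (y(S, J) = 3*(S - 1*149) = 3*(S - 149) = 3*(-149 + S) = -447 + 3*S)
1/y(B(V), (-101 + 71)*(-47 + K)) = 1/(-447 + 3*(3 + 2)) = 1/(-447 + 3*5) = 1/(-447 + 15) = 1/(-432) = -1/432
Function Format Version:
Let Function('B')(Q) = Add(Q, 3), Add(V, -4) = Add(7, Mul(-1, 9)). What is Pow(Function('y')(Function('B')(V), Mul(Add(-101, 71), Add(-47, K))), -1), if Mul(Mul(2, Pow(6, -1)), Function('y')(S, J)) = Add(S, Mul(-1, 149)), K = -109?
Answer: Rational(-1, 432) ≈ -0.0023148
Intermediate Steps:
V = 2 (V = Add(4, Add(7, Mul(-1, 9))) = Add(4, Add(7, -9)) = Add(4, -2) = 2)
Function('B')(Q) = Add(3, Q)
Function('y')(S, J) = Add(-447, Mul(3, S)) (Function('y')(S, J) = Mul(3, Add(S, Mul(-1, 149))) = Mul(3, Add(S, -149)) = Mul(3, Add(-149, S)) = Add(-447, Mul(3, S)))
Pow(Function('y')(Function('B')(V), Mul(Add(-101, 71), Add(-47, K))), -1) = Pow(Add(-447, Mul(3, Add(3, 2))), -1) = Pow(Add(-447, Mul(3, 5)), -1) = Pow(Add(-447, 15), -1) = Pow(-432, -1) = Rational(-1, 432)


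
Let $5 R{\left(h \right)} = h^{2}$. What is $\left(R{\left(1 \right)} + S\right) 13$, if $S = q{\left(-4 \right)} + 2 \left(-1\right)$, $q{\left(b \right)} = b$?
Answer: $- \frac{377}{5} \approx -75.4$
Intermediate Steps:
$R{\left(h \right)} = \frac{h^{2}}{5}$
$S = -6$ ($S = -4 + 2 \left(-1\right) = -4 - 2 = -6$)
$\left(R{\left(1 \right)} + S\right) 13 = \left(\frac{1^{2}}{5} - 6\right) 13 = \left(\frac{1}{5} \cdot 1 - 6\right) 13 = \left(\frac{1}{5} - 6\right) 13 = \left(- \frac{29}{5}\right) 13 = - \frac{377}{5}$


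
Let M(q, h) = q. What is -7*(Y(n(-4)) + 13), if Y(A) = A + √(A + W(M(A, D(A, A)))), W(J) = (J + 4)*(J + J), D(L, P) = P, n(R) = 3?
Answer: -112 - 21*√5 ≈ -158.96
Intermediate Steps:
W(J) = 2*J*(4 + J) (W(J) = (4 + J)*(2*J) = 2*J*(4 + J))
Y(A) = A + √(A + 2*A*(4 + A))
-7*(Y(n(-4)) + 13) = -7*((3 + √(3*(9 + 2*3))) + 13) = -7*((3 + √(3*(9 + 6))) + 13) = -7*((3 + √(3*15)) + 13) = -7*((3 + √45) + 13) = -7*((3 + 3*√5) + 13) = -7*(16 + 3*√5) = -112 - 21*√5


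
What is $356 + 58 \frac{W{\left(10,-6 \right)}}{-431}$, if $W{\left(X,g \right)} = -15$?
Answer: $\frac{154306}{431} \approx 358.02$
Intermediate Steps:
$356 + 58 \frac{W{\left(10,-6 \right)}}{-431} = 356 + 58 \left(- \frac{15}{-431}\right) = 356 + 58 \left(\left(-15\right) \left(- \frac{1}{431}\right)\right) = 356 + 58 \cdot \frac{15}{431} = 356 + \frac{870}{431} = \frac{154306}{431}$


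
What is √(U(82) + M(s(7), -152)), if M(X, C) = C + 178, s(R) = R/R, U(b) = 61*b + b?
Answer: √5110 ≈ 71.484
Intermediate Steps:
U(b) = 62*b
s(R) = 1
M(X, C) = 178 + C
√(U(82) + M(s(7), -152)) = √(62*82 + (178 - 152)) = √(5084 + 26) = √5110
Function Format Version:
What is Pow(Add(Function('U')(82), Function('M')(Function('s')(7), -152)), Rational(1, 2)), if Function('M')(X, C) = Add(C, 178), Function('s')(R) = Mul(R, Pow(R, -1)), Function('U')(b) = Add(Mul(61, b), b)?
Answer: Pow(5110, Rational(1, 2)) ≈ 71.484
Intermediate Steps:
Function('U')(b) = Mul(62, b)
Function('s')(R) = 1
Function('M')(X, C) = Add(178, C)
Pow(Add(Function('U')(82), Function('M')(Function('s')(7), -152)), Rational(1, 2)) = Pow(Add(Mul(62, 82), Add(178, -152)), Rational(1, 2)) = Pow(Add(5084, 26), Rational(1, 2)) = Pow(5110, Rational(1, 2))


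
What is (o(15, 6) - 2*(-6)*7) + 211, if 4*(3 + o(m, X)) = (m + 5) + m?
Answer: 1203/4 ≈ 300.75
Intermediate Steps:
o(m, X) = -7/4 + m/2 (o(m, X) = -3 + ((m + 5) + m)/4 = -3 + ((5 + m) + m)/4 = -3 + (5 + 2*m)/4 = -3 + (5/4 + m/2) = -7/4 + m/2)
(o(15, 6) - 2*(-6)*7) + 211 = ((-7/4 + (½)*15) - 2*(-6)*7) + 211 = ((-7/4 + 15/2) + 12*7) + 211 = (23/4 + 84) + 211 = 359/4 + 211 = 1203/4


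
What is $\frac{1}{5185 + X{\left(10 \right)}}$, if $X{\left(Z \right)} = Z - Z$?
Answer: $\frac{1}{5185} \approx 0.00019286$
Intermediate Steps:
$X{\left(Z \right)} = 0$
$\frac{1}{5185 + X{\left(10 \right)}} = \frac{1}{5185 + 0} = \frac{1}{5185}$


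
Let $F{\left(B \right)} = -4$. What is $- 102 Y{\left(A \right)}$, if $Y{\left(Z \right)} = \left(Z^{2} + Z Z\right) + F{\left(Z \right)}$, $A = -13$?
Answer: $-34068$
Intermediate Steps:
$Y{\left(Z \right)} = -4 + 2 Z^{2}$ ($Y{\left(Z \right)} = \left(Z^{2} + Z Z\right) - 4 = \left(Z^{2} + Z^{2}\right) - 4 = 2 Z^{2} - 4 = -4 + 2 Z^{2}$)
$- 102 Y{\left(A \right)} = - 102 \left(-4 + 2 \left(-13\right)^{2}\right) = - 102 \left(-4 + 2 \cdot 169\right) = - 102 \left(-4 + 338\right) = \left(-102\right) 334 = -34068$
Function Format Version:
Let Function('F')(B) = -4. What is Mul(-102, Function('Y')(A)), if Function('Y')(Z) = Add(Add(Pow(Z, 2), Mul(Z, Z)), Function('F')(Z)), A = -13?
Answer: -34068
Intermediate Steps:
Function('Y')(Z) = Add(-4, Mul(2, Pow(Z, 2))) (Function('Y')(Z) = Add(Add(Pow(Z, 2), Mul(Z, Z)), -4) = Add(Add(Pow(Z, 2), Pow(Z, 2)), -4) = Add(Mul(2, Pow(Z, 2)), -4) = Add(-4, Mul(2, Pow(Z, 2))))
Mul(-102, Function('Y')(A)) = Mul(-102, Add(-4, Mul(2, Pow(-13, 2)))) = Mul(-102, Add(-4, Mul(2, 169))) = Mul(-102, Add(-4, 338)) = Mul(-102, 334) = -34068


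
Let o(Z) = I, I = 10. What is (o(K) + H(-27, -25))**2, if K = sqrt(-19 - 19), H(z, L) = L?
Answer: 225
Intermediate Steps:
K = I*sqrt(38) (K = sqrt(-38) = I*sqrt(38) ≈ 6.1644*I)
o(Z) = 10
(o(K) + H(-27, -25))**2 = (10 - 25)**2 = (-15)**2 = 225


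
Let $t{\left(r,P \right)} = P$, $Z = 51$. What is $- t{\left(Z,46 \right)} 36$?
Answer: $-1656$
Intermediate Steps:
$- t{\left(Z,46 \right)} 36 = \left(-1\right) 46 \cdot 36 = \left(-46\right) 36 = -1656$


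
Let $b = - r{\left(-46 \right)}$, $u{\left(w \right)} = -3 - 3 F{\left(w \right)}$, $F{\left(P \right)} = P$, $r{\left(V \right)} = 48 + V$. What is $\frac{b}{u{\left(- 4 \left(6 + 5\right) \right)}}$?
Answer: $- \frac{2}{129} \approx -0.015504$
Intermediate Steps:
$u{\left(w \right)} = -3 - 3 w$
$b = -2$ ($b = - (48 - 46) = \left(-1\right) 2 = -2$)
$\frac{b}{u{\left(- 4 \left(6 + 5\right) \right)}} = - \frac{2}{-3 - 3 \left(- 4 \left(6 + 5\right)\right)} = - \frac{2}{-3 - 3 \left(\left(-4\right) 11\right)} = - \frac{2}{-3 - -132} = - \frac{2}{-3 + 132} = - \frac{2}{129}$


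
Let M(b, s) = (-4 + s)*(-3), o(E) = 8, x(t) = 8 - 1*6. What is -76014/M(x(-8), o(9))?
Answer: 12669/2 ≈ 6334.5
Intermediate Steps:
x(t) = 2 (x(t) = 8 - 6 = 2)
M(b, s) = 12 - 3*s
-76014/M(x(-8), o(9)) = -76014/(12 - 3*8) = -76014/(12 - 24) = -76014/(-12) = -76014*(-1/12) = 12669/2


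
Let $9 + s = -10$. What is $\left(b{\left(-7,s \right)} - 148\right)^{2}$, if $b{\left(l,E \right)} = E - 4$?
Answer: $29241$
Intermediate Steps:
$s = -19$ ($s = -9 - 10 = -19$)
$b{\left(l,E \right)} = -4 + E$ ($b{\left(l,E \right)} = E - 4 = -4 + E$)
$\left(b{\left(-7,s \right)} - 148\right)^{2} = \left(\left(-4 - 19\right) - 148\right)^{2} = \left(-23 - 148\right)^{2} = \left(-171\right)^{2} = 29241$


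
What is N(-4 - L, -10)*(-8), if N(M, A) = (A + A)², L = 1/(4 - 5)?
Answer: -3200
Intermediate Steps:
L = -1 (L = 1/(-1) = -1)
N(M, A) = 4*A² (N(M, A) = (2*A)² = 4*A²)
N(-4 - L, -10)*(-8) = (4*(-10)²)*(-8) = (4*100)*(-8) = 400*(-8) = -3200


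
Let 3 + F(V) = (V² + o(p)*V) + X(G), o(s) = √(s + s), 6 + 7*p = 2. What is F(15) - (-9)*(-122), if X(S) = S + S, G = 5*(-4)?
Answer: -916 + 30*I*√14/7 ≈ -916.0 + 16.036*I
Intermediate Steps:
p = -4/7 (p = -6/7 + (⅐)*2 = -6/7 + 2/7 = -4/7 ≈ -0.57143)
G = -20
X(S) = 2*S
o(s) = √2*√s (o(s) = √(2*s) = √2*√s)
F(V) = -43 + V² + 2*I*V*√14/7 (F(V) = -3 + ((V² + (√2*√(-4/7))*V) + 2*(-20)) = -3 + ((V² + (√2*(2*I*√7/7))*V) - 40) = -3 + ((V² + (2*I*√14/7)*V) - 40) = -3 + ((V² + 2*I*V*√14/7) - 40) = -3 + (-40 + V² + 2*I*V*√14/7) = -43 + V² + 2*I*V*√14/7)
F(15) - (-9)*(-122) = (-43 + 15² + (2/7)*I*15*√14) - (-9)*(-122) = (-43 + 225 + 30*I*√14/7) - 1*1098 = (182 + 30*I*√14/7) - 1098 = -916 + 30*I*√14/7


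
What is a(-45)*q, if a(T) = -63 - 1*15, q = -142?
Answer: 11076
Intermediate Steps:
a(T) = -78 (a(T) = -63 - 15 = -78)
a(-45)*q = -78*(-142) = 11076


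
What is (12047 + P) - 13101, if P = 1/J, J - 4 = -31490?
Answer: -33186245/31486 ≈ -1054.0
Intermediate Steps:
J = -31486 (J = 4 - 31490 = -31486)
P = -1/31486 (P = 1/(-31486) = -1/31486 ≈ -3.1760e-5)
(12047 + P) - 13101 = (12047 - 1/31486) - 13101 = 379311841/31486 - 13101 = -33186245/31486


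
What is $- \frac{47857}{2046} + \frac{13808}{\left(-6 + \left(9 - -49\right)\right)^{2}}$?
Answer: $- \frac{6322135}{345774} \approx -18.284$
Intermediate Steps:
$- \frac{47857}{2046} + \frac{13808}{\left(-6 + \left(9 - -49\right)\right)^{2}} = \left(-47857\right) \frac{1}{2046} + \frac{13808}{\left(-6 + \left(9 + 49\right)\right)^{2}} = - \frac{47857}{2046} + \frac{13808}{\left(-6 + 58\right)^{2}} = - \frac{47857}{2046} + \frac{13808}{52^{2}} = - \frac{47857}{2046} + \frac{13808}{2704} = - \frac{47857}{2046} + 13808 \cdot \frac{1}{2704} = - \frac{47857}{2046} + \frac{863}{169} = - \frac{6322135}{345774}$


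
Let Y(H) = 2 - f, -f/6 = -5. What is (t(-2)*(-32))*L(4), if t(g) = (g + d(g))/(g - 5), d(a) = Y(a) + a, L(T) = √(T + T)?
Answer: -2048*√2/7 ≈ -413.76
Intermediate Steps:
f = 30 (f = -6*(-5) = 30)
Y(H) = -28 (Y(H) = 2 - 1*30 = 2 - 30 = -28)
L(T) = √2*√T (L(T) = √(2*T) = √2*√T)
d(a) = -28 + a
t(g) = (-28 + 2*g)/(-5 + g) (t(g) = (g + (-28 + g))/(g - 5) = (-28 + 2*g)/(-5 + g))
(t(-2)*(-32))*L(4) = ((2*(-14 - 2)/(-5 - 2))*(-32))*(√2*√4) = ((2*(-16)/(-7))*(-32))*(√2*2) = ((2*(-⅐)*(-16))*(-32))*(2*√2) = ((32/7)*(-32))*(2*√2) = -2048*√2/7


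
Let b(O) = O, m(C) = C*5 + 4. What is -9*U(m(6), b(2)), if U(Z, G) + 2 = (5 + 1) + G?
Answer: -54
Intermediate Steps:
m(C) = 4 + 5*C (m(C) = 5*C + 4 = 4 + 5*C)
U(Z, G) = 4 + G (U(Z, G) = -2 + ((5 + 1) + G) = -2 + (6 + G) = 4 + G)
-9*U(m(6), b(2)) = -9*(4 + 2) = -9*6 = -54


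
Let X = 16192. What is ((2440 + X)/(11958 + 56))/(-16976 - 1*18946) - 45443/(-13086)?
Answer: 1634287598491/470623713174 ≈ 3.4726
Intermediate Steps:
((2440 + X)/(11958 + 56))/(-16976 - 1*18946) - 45443/(-13086) = ((2440 + 16192)/(11958 + 56))/(-16976 - 1*18946) - 45443/(-13086) = (18632/12014)/(-16976 - 18946) - 45443*(-1/13086) = (18632*(1/12014))/(-35922) + 45443/13086 = (9316/6007)*(-1/35922) + 45443/13086 = -4658/107891727 + 45443/13086 = 1634287598491/470623713174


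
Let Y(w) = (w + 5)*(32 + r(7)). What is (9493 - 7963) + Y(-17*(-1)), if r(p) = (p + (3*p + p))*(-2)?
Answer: 694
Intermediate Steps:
r(p) = -10*p (r(p) = (p + 4*p)*(-2) = (5*p)*(-2) = -10*p)
Y(w) = -190 - 38*w (Y(w) = (w + 5)*(32 - 10*7) = (5 + w)*(32 - 70) = (5 + w)*(-38) = -190 - 38*w)
(9493 - 7963) + Y(-17*(-1)) = (9493 - 7963) + (-190 - (-646)*(-1)) = 1530 + (-190 - 38*17) = 1530 + (-190 - 646) = 1530 - 836 = 694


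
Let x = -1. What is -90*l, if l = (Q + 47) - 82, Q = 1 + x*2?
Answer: 3240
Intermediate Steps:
Q = -1 (Q = 1 - 1*2 = 1 - 2 = -1)
l = -36 (l = (-1 + 47) - 82 = 46 - 82 = -36)
-90*l = -90*(-36) = 3240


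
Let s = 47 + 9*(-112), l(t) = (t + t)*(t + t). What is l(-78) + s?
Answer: 23375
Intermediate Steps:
l(t) = 4*t² (l(t) = (2*t)*(2*t) = 4*t²)
s = -961 (s = 47 - 1008 = -961)
l(-78) + s = 4*(-78)² - 961 = 4*6084 - 961 = 24336 - 961 = 23375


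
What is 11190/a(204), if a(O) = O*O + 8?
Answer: 5595/20812 ≈ 0.26884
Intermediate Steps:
a(O) = 8 + O² (a(O) = O² + 8 = 8 + O²)
11190/a(204) = 11190/(8 + 204²) = 11190/(8 + 41616) = 11190/41624 = 11190*(1/41624) = 5595/20812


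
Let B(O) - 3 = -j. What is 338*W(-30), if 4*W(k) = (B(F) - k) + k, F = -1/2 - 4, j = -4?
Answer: 1183/2 ≈ 591.50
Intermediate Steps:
F = -9/2 (F = -1*½ - 4 = -½ - 4 = -9/2 ≈ -4.5000)
B(O) = 7 (B(O) = 3 - 1*(-4) = 3 + 4 = 7)
W(k) = 7/4 (W(k) = ((7 - k) + k)/4 = (¼)*7 = 7/4)
338*W(-30) = 338*(7/4) = 1183/2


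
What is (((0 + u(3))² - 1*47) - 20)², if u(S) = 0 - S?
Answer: 3364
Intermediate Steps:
u(S) = -S
(((0 + u(3))² - 1*47) - 20)² = (((0 - 1*3)² - 1*47) - 20)² = (((0 - 3)² - 47) - 20)² = (((-3)² - 47) - 20)² = ((9 - 47) - 20)² = (-38 - 20)² = (-58)² = 3364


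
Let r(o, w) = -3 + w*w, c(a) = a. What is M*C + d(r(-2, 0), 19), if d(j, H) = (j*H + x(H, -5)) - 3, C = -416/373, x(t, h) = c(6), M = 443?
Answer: -204430/373 ≈ -548.07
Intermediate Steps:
x(t, h) = 6
C = -416/373 (C = -416*1/373 = -416/373 ≈ -1.1153)
r(o, w) = -3 + w²
d(j, H) = 3 + H*j (d(j, H) = (j*H + 6) - 3 = (H*j + 6) - 3 = (6 + H*j) - 3 = 3 + H*j)
M*C + d(r(-2, 0), 19) = 443*(-416/373) + (3 + 19*(-3 + 0²)) = -184288/373 + (3 + 19*(-3 + 0)) = -184288/373 + (3 + 19*(-3)) = -184288/373 + (3 - 57) = -184288/373 - 54 = -204430/373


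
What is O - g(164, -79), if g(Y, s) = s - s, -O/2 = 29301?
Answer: -58602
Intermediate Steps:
O = -58602 (O = -2*29301 = -58602)
g(Y, s) = 0
O - g(164, -79) = -58602 - 1*0 = -58602 + 0 = -58602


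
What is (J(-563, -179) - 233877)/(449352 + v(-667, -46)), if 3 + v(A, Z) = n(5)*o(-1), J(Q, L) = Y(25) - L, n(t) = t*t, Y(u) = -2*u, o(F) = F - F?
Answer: -77916/149783 ≈ -0.52019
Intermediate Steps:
o(F) = 0
n(t) = t²
J(Q, L) = -50 - L (J(Q, L) = -2*25 - L = -50 - L)
v(A, Z) = -3 (v(A, Z) = -3 + 5²*0 = -3 + 25*0 = -3 + 0 = -3)
(J(-563, -179) - 233877)/(449352 + v(-667, -46)) = ((-50 - 1*(-179)) - 233877)/(449352 - 3) = ((-50 + 179) - 233877)/449349 = (129 - 233877)*(1/449349) = -233748*1/449349 = -77916/149783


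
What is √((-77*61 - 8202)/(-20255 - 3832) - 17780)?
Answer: I*√10315353158607/24087 ≈ 133.34*I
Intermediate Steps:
√((-77*61 - 8202)/(-20255 - 3832) - 17780) = √((-4697 - 8202)/(-24087) - 17780) = √(-12899*(-1/24087) - 17780) = √(12899/24087 - 17780) = √(-428253961/24087) = I*√10315353158607/24087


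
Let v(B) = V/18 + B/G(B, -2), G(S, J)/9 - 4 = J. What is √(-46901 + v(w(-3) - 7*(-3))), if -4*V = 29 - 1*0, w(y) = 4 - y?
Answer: 13*I*√39962/12 ≈ 216.56*I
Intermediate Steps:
G(S, J) = 36 + 9*J
V = -29/4 (V = -(29 - 1*0)/4 = -(29 + 0)/4 = -¼*29 = -29/4 ≈ -7.2500)
v(B) = -29/72 + B/18 (v(B) = -29/4/18 + B/(36 + 9*(-2)) = -29/4*1/18 + B/(36 - 18) = -29/72 + B/18)
√(-46901 + v(w(-3) - 7*(-3))) = √(-46901 + (-29/72 + ((4 - 1*(-3)) - 7*(-3))/18)) = √(-46901 + (-29/72 + ((4 + 3) + 21)/18)) = √(-46901 + (-29/72 + (7 + 21)/18)) = √(-46901 + (-29/72 + (1/18)*28)) = √(-46901 + (-29/72 + 14/9)) = √(-46901 + 83/72) = √(-3376789/72) = 13*I*√39962/12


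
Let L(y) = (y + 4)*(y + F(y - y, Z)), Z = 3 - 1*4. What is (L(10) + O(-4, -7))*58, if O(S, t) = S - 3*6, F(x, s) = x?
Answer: 6844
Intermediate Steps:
Z = -1 (Z = 3 - 4 = -1)
O(S, t) = -18 + S (O(S, t) = S - 18 = -18 + S)
L(y) = y*(4 + y) (L(y) = (y + 4)*(y + (y - y)) = (4 + y)*(y + 0) = (4 + y)*y = y*(4 + y))
(L(10) + O(-4, -7))*58 = (10*(4 + 10) + (-18 - 4))*58 = (10*14 - 22)*58 = (140 - 22)*58 = 118*58 = 6844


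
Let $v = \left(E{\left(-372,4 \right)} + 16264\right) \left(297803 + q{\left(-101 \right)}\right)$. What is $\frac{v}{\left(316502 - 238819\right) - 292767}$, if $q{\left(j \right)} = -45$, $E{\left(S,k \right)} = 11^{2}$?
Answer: $- \frac{2439382415}{107542} \approx -22683.0$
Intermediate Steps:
$E{\left(S,k \right)} = 121$
$v = 4878764830$ ($v = \left(121 + 16264\right) \left(297803 - 45\right) = 16385 \cdot 297758 = 4878764830$)
$\frac{v}{\left(316502 - 238819\right) - 292767} = \frac{4878764830}{\left(316502 - 238819\right) - 292767} = \frac{4878764830}{77683 - 292767} = \frac{4878764830}{-215084} = 4878764830 \left(- \frac{1}{215084}\right) = - \frac{2439382415}{107542}$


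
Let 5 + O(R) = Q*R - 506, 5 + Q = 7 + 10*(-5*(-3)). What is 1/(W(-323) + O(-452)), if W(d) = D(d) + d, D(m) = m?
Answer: -1/69861 ≈ -1.4314e-5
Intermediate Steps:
Q = 152 (Q = -5 + (7 + 10*(-5*(-3))) = -5 + (7 + 10*15) = -5 + (7 + 150) = -5 + 157 = 152)
O(R) = -511 + 152*R (O(R) = -5 + (152*R - 506) = -5 + (-506 + 152*R) = -511 + 152*R)
W(d) = 2*d (W(d) = d + d = 2*d)
1/(W(-323) + O(-452)) = 1/(2*(-323) + (-511 + 152*(-452))) = 1/(-646 + (-511 - 68704)) = 1/(-646 - 69215) = 1/(-69861) = -1/69861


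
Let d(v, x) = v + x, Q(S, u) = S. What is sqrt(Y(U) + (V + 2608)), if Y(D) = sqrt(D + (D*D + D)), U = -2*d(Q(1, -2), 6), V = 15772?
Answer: sqrt(18380 + 2*sqrt(42)) ≈ 135.62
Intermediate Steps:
U = -14 (U = -2*(1 + 6) = -2*7 = -14)
Y(D) = sqrt(D**2 + 2*D) (Y(D) = sqrt(D + (D**2 + D)) = sqrt(D + (D + D**2)) = sqrt(D**2 + 2*D))
sqrt(Y(U) + (V + 2608)) = sqrt(sqrt(-14*(2 - 14)) + (15772 + 2608)) = sqrt(sqrt(-14*(-12)) + 18380) = sqrt(sqrt(168) + 18380) = sqrt(2*sqrt(42) + 18380) = sqrt(18380 + 2*sqrt(42))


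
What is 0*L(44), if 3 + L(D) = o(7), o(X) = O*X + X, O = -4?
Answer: 0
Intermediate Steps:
o(X) = -3*X (o(X) = -4*X + X = -3*X)
L(D) = -24 (L(D) = -3 - 3*7 = -3 - 21 = -24)
0*L(44) = 0*(-24) = 0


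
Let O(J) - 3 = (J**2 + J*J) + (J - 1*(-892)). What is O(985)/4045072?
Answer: 971165/2022536 ≈ 0.48017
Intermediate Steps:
O(J) = 895 + J + 2*J**2 (O(J) = 3 + ((J**2 + J*J) + (J - 1*(-892))) = 3 + ((J**2 + J**2) + (J + 892)) = 3 + (2*J**2 + (892 + J)) = 3 + (892 + J + 2*J**2) = 895 + J + 2*J**2)
O(985)/4045072 = (895 + 985 + 2*985**2)/4045072 = (895 + 985 + 2*970225)*(1/4045072) = (895 + 985 + 1940450)*(1/4045072) = 1942330*(1/4045072) = 971165/2022536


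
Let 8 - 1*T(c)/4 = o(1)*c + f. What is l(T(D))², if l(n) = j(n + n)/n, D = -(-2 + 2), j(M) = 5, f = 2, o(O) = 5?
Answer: 25/576 ≈ 0.043403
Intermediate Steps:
D = 0 (D = -1*0 = 0)
T(c) = 24 - 20*c (T(c) = 32 - 4*(5*c + 2) = 32 - 4*(2 + 5*c) = 32 + (-8 - 20*c) = 24 - 20*c)
l(n) = 5/n
l(T(D))² = (5/(24 - 20*0))² = (5/(24 + 0))² = (5/24)² = 25/576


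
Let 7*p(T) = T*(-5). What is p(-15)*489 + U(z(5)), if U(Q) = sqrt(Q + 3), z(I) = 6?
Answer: 36696/7 ≈ 5242.3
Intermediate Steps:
p(T) = -5*T/7 (p(T) = (T*(-5))/7 = (-5*T)/7 = -5*T/7)
U(Q) = sqrt(3 + Q)
p(-15)*489 + U(z(5)) = -5/7*(-15)*489 + sqrt(3 + 6) = (75/7)*489 + sqrt(9) = 36675/7 + 3 = 36696/7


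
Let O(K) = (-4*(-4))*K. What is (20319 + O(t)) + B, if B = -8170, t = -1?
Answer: 12133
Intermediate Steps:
O(K) = 16*K
(20319 + O(t)) + B = (20319 + 16*(-1)) - 8170 = (20319 - 16) - 8170 = 20303 - 8170 = 12133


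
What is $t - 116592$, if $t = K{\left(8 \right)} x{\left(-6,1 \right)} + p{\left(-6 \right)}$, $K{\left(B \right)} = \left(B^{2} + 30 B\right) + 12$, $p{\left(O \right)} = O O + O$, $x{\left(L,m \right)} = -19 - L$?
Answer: $-120670$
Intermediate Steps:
$p{\left(O \right)} = O + O^{2}$ ($p{\left(O \right)} = O^{2} + O = O + O^{2}$)
$K{\left(B \right)} = 12 + B^{2} + 30 B$
$t = -4078$ ($t = \left(12 + 8^{2} + 30 \cdot 8\right) \left(-19 - -6\right) - 6 \left(1 - 6\right) = \left(12 + 64 + 240\right) \left(-19 + 6\right) - -30 = 316 \left(-13\right) + 30 = -4108 + 30 = -4078$)
$t - 116592 = -4078 - 116592 = -120670$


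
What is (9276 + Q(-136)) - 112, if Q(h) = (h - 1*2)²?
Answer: 28208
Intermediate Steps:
Q(h) = (-2 + h)² (Q(h) = (h - 2)² = (-2 + h)²)
(9276 + Q(-136)) - 112 = (9276 + (-2 - 136)²) - 112 = (9276 + (-138)²) - 112 = (9276 + 19044) - 112 = 28320 - 112 = 28208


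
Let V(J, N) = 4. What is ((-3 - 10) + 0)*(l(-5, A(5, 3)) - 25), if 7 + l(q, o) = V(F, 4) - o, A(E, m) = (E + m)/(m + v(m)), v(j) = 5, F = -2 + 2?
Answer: 377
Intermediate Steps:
F = 0
A(E, m) = (E + m)/(5 + m) (A(E, m) = (E + m)/(m + 5) = (E + m)/(5 + m))
l(q, o) = -3 - o (l(q, o) = -7 + (4 - o) = -3 - o)
((-3 - 10) + 0)*(l(-5, A(5, 3)) - 25) = ((-3 - 10) + 0)*((-3 - (5 + 3)/(5 + 3)) - 25) = (-13 + 0)*((-3 - 8/8) - 25) = -13*((-3 - 8/8) - 25) = -13*((-3 - 1*1) - 25) = -13*((-3 - 1) - 25) = -13*(-4 - 25) = -13*(-29) = 377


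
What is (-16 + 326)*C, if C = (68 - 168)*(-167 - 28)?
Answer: 6045000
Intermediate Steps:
C = 19500 (C = -100*(-195) = 19500)
(-16 + 326)*C = (-16 + 326)*19500 = 310*19500 = 6045000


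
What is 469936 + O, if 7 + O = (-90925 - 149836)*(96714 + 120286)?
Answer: -52244667071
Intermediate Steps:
O = -52245137007 (O = -7 + (-90925 - 149836)*(96714 + 120286) = -7 - 240761*217000 = -7 - 52245137000 = -52245137007)
469936 + O = 469936 - 52245137007 = -52244667071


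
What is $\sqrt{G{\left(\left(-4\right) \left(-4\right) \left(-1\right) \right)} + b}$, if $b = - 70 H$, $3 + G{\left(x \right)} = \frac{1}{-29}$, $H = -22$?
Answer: $\frac{2 \sqrt{323147}}{29} \approx 39.204$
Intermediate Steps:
$G{\left(x \right)} = - \frac{88}{29}$ ($G{\left(x \right)} = -3 + \frac{1}{-29} = -3 - \frac{1}{29} = - \frac{88}{29}$)
$b = 1540$ ($b = \left(-70\right) \left(-22\right) = 1540$)
$\sqrt{G{\left(\left(-4\right) \left(-4\right) \left(-1\right) \right)} + b} = \sqrt{- \frac{88}{29} + 1540} = \sqrt{\frac{44572}{29}} = \frac{2 \sqrt{323147}}{29}$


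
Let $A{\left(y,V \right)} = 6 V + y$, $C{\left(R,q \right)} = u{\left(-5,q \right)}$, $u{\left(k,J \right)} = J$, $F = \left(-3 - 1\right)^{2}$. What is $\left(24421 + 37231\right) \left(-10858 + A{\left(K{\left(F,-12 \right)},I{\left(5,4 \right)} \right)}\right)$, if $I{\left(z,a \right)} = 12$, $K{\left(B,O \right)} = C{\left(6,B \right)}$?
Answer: $-663992040$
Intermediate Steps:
$F = 16$ ($F = \left(-4\right)^{2} = 16$)
$C{\left(R,q \right)} = q$
$K{\left(B,O \right)} = B$
$A{\left(y,V \right)} = y + 6 V$
$\left(24421 + 37231\right) \left(-10858 + A{\left(K{\left(F,-12 \right)},I{\left(5,4 \right)} \right)}\right) = \left(24421 + 37231\right) \left(-10858 + \left(16 + 6 \cdot 12\right)\right) = 61652 \left(-10858 + \left(16 + 72\right)\right) = 61652 \left(-10858 + 88\right) = 61652 \left(-10770\right) = -663992040$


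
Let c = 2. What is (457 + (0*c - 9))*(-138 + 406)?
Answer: 120064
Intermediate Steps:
(457 + (0*c - 9))*(-138 + 406) = (457 + (0*2 - 9))*(-138 + 406) = (457 + (0 - 9))*268 = (457 - 9)*268 = 448*268 = 120064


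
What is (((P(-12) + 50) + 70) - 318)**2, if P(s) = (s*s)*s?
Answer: 3709476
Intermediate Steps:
P(s) = s**3 (P(s) = s**2*s = s**3)
(((P(-12) + 50) + 70) - 318)**2 = ((((-12)**3 + 50) + 70) - 318)**2 = (((-1728 + 50) + 70) - 318)**2 = ((-1678 + 70) - 318)**2 = (-1608 - 318)**2 = (-1926)**2 = 3709476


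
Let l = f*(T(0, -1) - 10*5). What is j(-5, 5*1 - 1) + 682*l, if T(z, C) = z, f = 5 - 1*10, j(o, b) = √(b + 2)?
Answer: 170500 + √6 ≈ 1.7050e+5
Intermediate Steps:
j(o, b) = √(2 + b)
f = -5 (f = 5 - 10 = -5)
l = 250 (l = -5*(0 - 10*5) = -5*(0 - 50) = -5*(-50) = 250)
j(-5, 5*1 - 1) + 682*l = √(2 + (5*1 - 1)) + 682*250 = √(2 + (5 - 1)) + 170500 = √(2 + 4) + 170500 = √6 + 170500 = 170500 + √6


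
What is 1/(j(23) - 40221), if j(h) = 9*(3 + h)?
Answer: -1/39987 ≈ -2.5008e-5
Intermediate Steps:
j(h) = 27 + 9*h
1/(j(23) - 40221) = 1/((27 + 9*23) - 40221) = 1/((27 + 207) - 40221) = 1/(234 - 40221) = 1/(-39987) = -1/39987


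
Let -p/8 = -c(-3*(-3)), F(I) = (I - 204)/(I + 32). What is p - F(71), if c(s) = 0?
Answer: 133/103 ≈ 1.2913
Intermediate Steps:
F(I) = (-204 + I)/(32 + I)
p = 0 (p = -(-8)*0 = -8*0 = 0)
p - F(71) = 0 - (-204 + 71)/(32 + 71) = 0 - (-133)/103 = 0 - 1*(-133/103) = 0 + 133/103 = 133/103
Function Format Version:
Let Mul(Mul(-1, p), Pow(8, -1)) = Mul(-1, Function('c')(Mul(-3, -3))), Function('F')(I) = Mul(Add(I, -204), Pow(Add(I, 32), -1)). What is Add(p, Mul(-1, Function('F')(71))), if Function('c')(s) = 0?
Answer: Rational(133, 103) ≈ 1.2913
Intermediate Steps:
Function('F')(I) = Mul(Pow(Add(32, I), -1), Add(-204, I)) (Function('F')(I) = Mul(Add(-204, I), Pow(Add(32, I), -1)) = Mul(Pow(Add(32, I), -1), Add(-204, I)))
p = 0 (p = Mul(-8, Mul(-1, 0)) = Mul(-8, 0) = 0)
Add(p, Mul(-1, Function('F')(71))) = Add(0, Mul(-1, Mul(Pow(Add(32, 71), -1), Add(-204, 71)))) = Add(0, Mul(-1, Mul(Pow(103, -1), -133))) = Add(0, Mul(-1, Mul(Rational(1, 103), -133))) = Add(0, Mul(-1, Rational(-133, 103))) = Add(0, Rational(133, 103)) = Rational(133, 103)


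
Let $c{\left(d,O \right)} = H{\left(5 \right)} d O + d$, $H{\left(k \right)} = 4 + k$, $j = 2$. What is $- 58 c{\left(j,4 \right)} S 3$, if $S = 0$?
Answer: $0$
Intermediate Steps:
$c{\left(d,O \right)} = d + 9 O d$ ($c{\left(d,O \right)} = \left(4 + 5\right) d O + d = 9 d O + d = 9 O d + d = d + 9 O d$)
$- 58 c{\left(j,4 \right)} S 3 = - 58 \cdot 2 \left(1 + 9 \cdot 4\right) 0 \cdot 3 = - 58 \cdot 2 \left(1 + 36\right) 0 \cdot 3 = - 58 \cdot 2 \cdot 37 \cdot 0 \cdot 3 = - 58 \cdot 74 \cdot 0 \cdot 3 = - 58 \cdot 0 \cdot 3 = \left(-58\right) 0 = 0$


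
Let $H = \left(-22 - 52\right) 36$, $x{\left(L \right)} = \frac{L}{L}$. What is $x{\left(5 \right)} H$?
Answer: $-2664$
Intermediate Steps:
$x{\left(L \right)} = 1$
$H = -2664$ ($H = \left(-74\right) 36 = -2664$)
$x{\left(5 \right)} H = 1 \left(-2664\right) = -2664$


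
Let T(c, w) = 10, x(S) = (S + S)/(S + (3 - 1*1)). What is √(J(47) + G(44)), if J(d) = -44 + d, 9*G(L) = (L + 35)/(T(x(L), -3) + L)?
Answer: √9222/54 ≈ 1.7784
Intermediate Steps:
x(S) = 2*S/(2 + S) (x(S) = (2*S)/(S + (3 - 1)) = (2*S)/(S + 2) = (2*S)/(2 + S) = 2*S/(2 + S))
G(L) = (35 + L)/(9*(10 + L)) (G(L) = ((L + 35)/(10 + L))/9 = ((35 + L)/(10 + L))/9 = (35 + L)/(9*(10 + L)))
√(J(47) + G(44)) = √((-44 + 47) + (35 + 44)/(9*(10 + 44))) = √(3 + (⅑)*79/54) = √(3 + (⅑)*(1/54)*79) = √(3 + 79/486) = √(1537/486) = √9222/54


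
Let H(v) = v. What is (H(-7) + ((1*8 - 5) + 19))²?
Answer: 225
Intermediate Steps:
(H(-7) + ((1*8 - 5) + 19))² = (-7 + ((1*8 - 5) + 19))² = (-7 + ((8 - 5) + 19))² = (-7 + (3 + 19))² = (-7 + 22)² = 15² = 225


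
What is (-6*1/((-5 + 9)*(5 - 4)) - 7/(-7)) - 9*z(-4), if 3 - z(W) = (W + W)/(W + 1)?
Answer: -7/2 ≈ -3.5000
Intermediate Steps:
z(W) = 3 - 2*W/(1 + W) (z(W) = 3 - (W + W)/(W + 1) = 3 - 2*W/(1 + W))
(-6*1/((-5 + 9)*(5 - 4)) - 7/(-7)) - 9*z(-4) = (-6*1/((-5 + 9)*(5 - 4)) - 7/(-7)) - 9*(3 - 4)/(1 - 4) = (-6/(1*4) - 7*(-⅐)) - 9*(-1)/(-3) = (-6/4 + 1) - (-3)*(-1) = (-6*¼ + 1) - 9*⅓ = (-3/2 + 1) - 3 = -½ - 3 = -7/2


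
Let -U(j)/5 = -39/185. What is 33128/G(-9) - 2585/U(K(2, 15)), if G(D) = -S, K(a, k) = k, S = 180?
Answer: -1542341/585 ≈ -2636.5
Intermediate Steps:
U(j) = 39/37 (U(j) = -(-195)/185 = -5*(-39/185) = 39/37)
G(D) = -180 (G(D) = -1*180 = -180)
33128/G(-9) - 2585/U(K(2, 15)) = 33128/(-180) - 2585/39/37 = 33128*(-1/180) - 2585*37/39 = -8282/45 - 95645/39 = -1542341/585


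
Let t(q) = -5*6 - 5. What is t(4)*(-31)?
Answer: 1085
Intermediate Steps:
t(q) = -35 (t(q) = -30 - 5 = -35)
t(4)*(-31) = -35*(-31) = 1085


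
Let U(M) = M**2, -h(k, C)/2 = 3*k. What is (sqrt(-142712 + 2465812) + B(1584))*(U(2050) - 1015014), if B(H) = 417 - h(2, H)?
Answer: 1367431494 + 31874860*sqrt(23231) ≈ 6.2257e+9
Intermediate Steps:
h(k, C) = -6*k
B(H) = 429 (B(H) = 417 - (-6)*2 = 417 - 1*(-12) = 417 + 12 = 429)
(sqrt(-142712 + 2465812) + B(1584))*(U(2050) - 1015014) = (sqrt(-142712 + 2465812) + 429)*(2050**2 - 1015014) = (sqrt(2323100) + 429)*(4202500 - 1015014) = (10*sqrt(23231) + 429)*3187486 = (429 + 10*sqrt(23231))*3187486 = 1367431494 + 31874860*sqrt(23231)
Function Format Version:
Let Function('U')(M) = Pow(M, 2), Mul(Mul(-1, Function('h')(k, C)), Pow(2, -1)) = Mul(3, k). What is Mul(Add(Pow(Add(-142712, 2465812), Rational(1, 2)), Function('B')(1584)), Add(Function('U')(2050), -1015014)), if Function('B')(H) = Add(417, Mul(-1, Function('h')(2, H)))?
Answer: Add(1367431494, Mul(31874860, Pow(23231, Rational(1, 2)))) ≈ 6.2257e+9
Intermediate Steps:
Function('h')(k, C) = Mul(-6, k) (Function('h')(k, C) = Mul(-2, Mul(3, k)) = Mul(-6, k))
Function('B')(H) = 429 (Function('B')(H) = Add(417, Mul(-1, Mul(-6, 2))) = Add(417, Mul(-1, -12)) = Add(417, 12) = 429)
Mul(Add(Pow(Add(-142712, 2465812), Rational(1, 2)), Function('B')(1584)), Add(Function('U')(2050), -1015014)) = Mul(Add(Pow(Add(-142712, 2465812), Rational(1, 2)), 429), Add(Pow(2050, 2), -1015014)) = Mul(Add(Pow(2323100, Rational(1, 2)), 429), Add(4202500, -1015014)) = Mul(Add(Mul(10, Pow(23231, Rational(1, 2))), 429), 3187486) = Mul(Add(429, Mul(10, Pow(23231, Rational(1, 2)))), 3187486) = Add(1367431494, Mul(31874860, Pow(23231, Rational(1, 2))))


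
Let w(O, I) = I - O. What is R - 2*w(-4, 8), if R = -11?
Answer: -35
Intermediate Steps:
R - 2*w(-4, 8) = -11 - 2*(8 - 1*(-4)) = -11 - 2*(8 + 4) = -11 - 2*12 = -11 - 24 = -35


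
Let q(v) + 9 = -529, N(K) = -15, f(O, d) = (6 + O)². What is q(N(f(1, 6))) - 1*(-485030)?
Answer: 484492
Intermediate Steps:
q(v) = -538 (q(v) = -9 - 529 = -538)
q(N(f(1, 6))) - 1*(-485030) = -538 - 1*(-485030) = -538 + 485030 = 484492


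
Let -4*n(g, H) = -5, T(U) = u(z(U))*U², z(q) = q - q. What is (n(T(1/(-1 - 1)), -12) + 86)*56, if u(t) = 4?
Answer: 4886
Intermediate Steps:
z(q) = 0
T(U) = 4*U²
n(g, H) = 5/4 (n(g, H) = -¼*(-5) = 5/4)
(n(T(1/(-1 - 1)), -12) + 86)*56 = (5/4 + 86)*56 = (349/4)*56 = 4886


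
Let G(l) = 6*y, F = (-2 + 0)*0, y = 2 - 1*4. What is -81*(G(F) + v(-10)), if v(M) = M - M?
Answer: 972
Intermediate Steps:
y = -2 (y = 2 - 4 = -2)
F = 0 (F = -2*0 = 0)
v(M) = 0
G(l) = -12 (G(l) = 6*(-2) = -12)
-81*(G(F) + v(-10)) = -81*(-12 + 0) = -81*(-12) = 972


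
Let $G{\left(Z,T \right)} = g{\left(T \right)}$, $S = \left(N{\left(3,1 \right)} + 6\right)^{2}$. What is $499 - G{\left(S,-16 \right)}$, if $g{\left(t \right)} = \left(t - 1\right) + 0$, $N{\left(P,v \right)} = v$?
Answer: $516$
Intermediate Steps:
$g{\left(t \right)} = -1 + t$ ($g{\left(t \right)} = \left(-1 + t\right) + 0 = -1 + t$)
$S = 49$ ($S = \left(1 + 6\right)^{2} = 7^{2} = 49$)
$G{\left(Z,T \right)} = -1 + T$
$499 - G{\left(S,-16 \right)} = 499 - \left(-1 - 16\right) = 499 - -17 = 499 + 17 = 516$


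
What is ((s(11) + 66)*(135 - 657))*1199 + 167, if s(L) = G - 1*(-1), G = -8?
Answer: -36926635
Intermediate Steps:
s(L) = -7 (s(L) = -8 - 1*(-1) = -8 + 1 = -7)
((s(11) + 66)*(135 - 657))*1199 + 167 = ((-7 + 66)*(135 - 657))*1199 + 167 = (59*(-522))*1199 + 167 = -30798*1199 + 167 = -36926802 + 167 = -36926635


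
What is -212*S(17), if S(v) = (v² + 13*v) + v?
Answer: -111724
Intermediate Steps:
S(v) = v² + 14*v
-212*S(17) = -3604*(14 + 17) = -3604*31 = -212*527 = -111724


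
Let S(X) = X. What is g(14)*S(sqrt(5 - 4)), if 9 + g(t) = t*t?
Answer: 187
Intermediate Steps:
g(t) = -9 + t**2 (g(t) = -9 + t*t = -9 + t**2)
g(14)*S(sqrt(5 - 4)) = (-9 + 14**2)*sqrt(5 - 4) = (-9 + 196)*sqrt(1) = 187*1 = 187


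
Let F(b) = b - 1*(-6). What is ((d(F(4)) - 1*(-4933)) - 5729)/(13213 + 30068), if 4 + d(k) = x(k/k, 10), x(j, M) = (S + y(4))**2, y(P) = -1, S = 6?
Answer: -775/43281 ≈ -0.017906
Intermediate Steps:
F(b) = 6 + b (F(b) = b + 6 = 6 + b)
x(j, M) = 25 (x(j, M) = (6 - 1)**2 = 5**2 = 25)
d(k) = 21 (d(k) = -4 + 25 = 21)
((d(F(4)) - 1*(-4933)) - 5729)/(13213 + 30068) = ((21 - 1*(-4933)) - 5729)/(13213 + 30068) = ((21 + 4933) - 5729)/43281 = (4954 - 5729)*(1/43281) = -775*1/43281 = -775/43281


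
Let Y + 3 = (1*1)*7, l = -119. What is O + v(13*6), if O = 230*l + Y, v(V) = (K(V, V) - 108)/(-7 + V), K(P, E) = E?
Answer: -1943016/71 ≈ -27366.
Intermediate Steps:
v(V) = (-108 + V)/(-7 + V) (v(V) = (V - 108)/(-7 + V) = (-108 + V)/(-7 + V))
Y = 4 (Y = -3 + (1*1)*7 = -3 + 1*7 = -3 + 7 = 4)
O = -27366 (O = 230*(-119) + 4 = -27370 + 4 = -27366)
O + v(13*6) = -27366 + (-108 + 13*6)/(-7 + 13*6) = -27366 + (-108 + 78)/(-7 + 78) = -27366 - 30/71 = -1943016/71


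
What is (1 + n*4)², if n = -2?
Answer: 49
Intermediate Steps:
(1 + n*4)² = (1 - 2*4)² = (1 - 8)² = (-7)² = 49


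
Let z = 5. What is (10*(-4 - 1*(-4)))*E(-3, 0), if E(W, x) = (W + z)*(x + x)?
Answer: 0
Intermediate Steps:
E(W, x) = 2*x*(5 + W) (E(W, x) = (W + 5)*(x + x) = (5 + W)*(2*x) = 2*x*(5 + W))
(10*(-4 - 1*(-4)))*E(-3, 0) = (10*(-4 - 1*(-4)))*(2*0*(5 - 3)) = (10*(-4 + 4))*(2*0*2) = (10*0)*0 = 0*0 = 0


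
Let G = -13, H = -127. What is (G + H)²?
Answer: 19600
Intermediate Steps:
(G + H)² = (-13 - 127)² = (-140)² = 19600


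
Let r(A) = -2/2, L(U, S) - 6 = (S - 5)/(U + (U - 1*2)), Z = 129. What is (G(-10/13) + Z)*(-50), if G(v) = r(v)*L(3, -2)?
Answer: -12475/2 ≈ -6237.5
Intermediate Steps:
L(U, S) = 6 + (-5 + S)/(-2 + 2*U) (L(U, S) = 6 + (S - 5)/(U + (U - 1*2)) = 6 + (-5 + S)/(U + (U - 2)) = 6 + (-5 + S)/(U + (-2 + U)) = 6 + (-5 + S)/(-2 + 2*U))
r(A) = -1 (r(A) = -2*1/2 = -1)
G(v) = -17/4 (G(v) = -(-17 - 2 + 12*3)/(2*(-1 + 3)) = -(-17 - 2 + 36)/(2*2) = -17/(2*2) = -1*17/4 = -17/4)
(G(-10/13) + Z)*(-50) = (-17/4 + 129)*(-50) = (499/4)*(-50) = -12475/2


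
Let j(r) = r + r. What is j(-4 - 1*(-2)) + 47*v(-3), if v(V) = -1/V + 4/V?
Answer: -51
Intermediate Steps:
j(r) = 2*r
v(V) = 3/V
j(-4 - 1*(-2)) + 47*v(-3) = 2*(-4 - 1*(-2)) + 47*(3/(-3)) = 2*(-4 + 2) + 47*(3*(-1/3)) = 2*(-2) + 47*(-1) = -4 - 47 = -51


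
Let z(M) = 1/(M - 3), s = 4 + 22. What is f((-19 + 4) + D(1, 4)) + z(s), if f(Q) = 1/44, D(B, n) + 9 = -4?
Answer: 67/1012 ≈ 0.066206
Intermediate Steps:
D(B, n) = -13 (D(B, n) = -9 - 4 = -13)
s = 26
f(Q) = 1/44
z(M) = 1/(-3 + M)
f((-19 + 4) + D(1, 4)) + z(s) = 1/44 + 1/(-3 + 26) = 1/44 + 1/23 = 67/1012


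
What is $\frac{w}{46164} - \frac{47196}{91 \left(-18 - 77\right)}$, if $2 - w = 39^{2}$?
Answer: $\frac{113980231}{21004620} \approx 5.4264$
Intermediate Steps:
$w = -1519$ ($w = 2 - 39^{2} = 2 - 1521 = -1519$)
$\frac{w}{46164} - \frac{47196}{91 \left(-18 - 77\right)} = - \frac{1519}{46164} - \frac{47196}{91 \left(-18 - 77\right)} = \left(-1519\right) \frac{1}{46164} - \frac{47196}{91 \left(-95\right)} = - \frac{1519}{46164} - \frac{47196}{-8645} = - \frac{1519}{46164} - - \frac{2484}{455} = - \frac{1519}{46164} + \frac{2484}{455} = \frac{113980231}{21004620}$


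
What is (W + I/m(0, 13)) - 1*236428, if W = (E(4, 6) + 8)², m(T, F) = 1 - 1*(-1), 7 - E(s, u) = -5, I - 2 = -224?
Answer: -236139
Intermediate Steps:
I = -222 (I = 2 - 224 = -222)
E(s, u) = 12 (E(s, u) = 7 - 1*(-5) = 7 + 5 = 12)
m(T, F) = 2 (m(T, F) = 1 + 1 = 2)
W = 400 (W = (12 + 8)² = 20² = 400)
(W + I/m(0, 13)) - 1*236428 = (400 - 222/2) - 1*236428 = (400 - 222*½) - 236428 = (400 - 111) - 236428 = 289 - 236428 = -236139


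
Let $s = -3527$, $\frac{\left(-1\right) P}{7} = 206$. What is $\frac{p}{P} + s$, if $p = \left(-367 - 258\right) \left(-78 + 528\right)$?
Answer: $- \frac{2402342}{721} \approx -3332.0$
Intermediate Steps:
$P = -1442$ ($P = \left(-7\right) 206 = -1442$)
$p = -281250$ ($p = \left(-367 - 258\right) 450 = \left(-625\right) 450 = -281250$)
$\frac{p}{P} + s = - \frac{281250}{-1442} - 3527 = \left(-281250\right) \left(- \frac{1}{1442}\right) - 3527 = \frac{140625}{721} - 3527 = - \frac{2402342}{721}$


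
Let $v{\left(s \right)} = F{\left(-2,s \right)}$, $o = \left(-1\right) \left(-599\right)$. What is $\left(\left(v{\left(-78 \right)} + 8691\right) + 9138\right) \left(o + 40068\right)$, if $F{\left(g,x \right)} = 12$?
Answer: $725539947$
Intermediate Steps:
$o = 599$
$v{\left(s \right)} = 12$
$\left(\left(v{\left(-78 \right)} + 8691\right) + 9138\right) \left(o + 40068\right) = \left(\left(12 + 8691\right) + 9138\right) \left(599 + 40068\right) = \left(8703 + 9138\right) 40667 = 17841 \cdot 40667 = 725539947$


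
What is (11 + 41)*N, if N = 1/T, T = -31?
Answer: -52/31 ≈ -1.6774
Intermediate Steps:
N = -1/31 (N = 1/(-31) = -1/31 ≈ -0.032258)
(11 + 41)*N = (11 + 41)*(-1/31) = 52*(-1/31) = -52/31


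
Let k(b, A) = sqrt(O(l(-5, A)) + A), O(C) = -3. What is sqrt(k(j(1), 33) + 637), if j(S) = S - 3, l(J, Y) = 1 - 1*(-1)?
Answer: sqrt(637 + sqrt(30)) ≈ 25.347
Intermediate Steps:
l(J, Y) = 2 (l(J, Y) = 1 + 1 = 2)
j(S) = -3 + S
k(b, A) = sqrt(-3 + A)
sqrt(k(j(1), 33) + 637) = sqrt(sqrt(-3 + 33) + 637) = sqrt(sqrt(30) + 637) = sqrt(637 + sqrt(30))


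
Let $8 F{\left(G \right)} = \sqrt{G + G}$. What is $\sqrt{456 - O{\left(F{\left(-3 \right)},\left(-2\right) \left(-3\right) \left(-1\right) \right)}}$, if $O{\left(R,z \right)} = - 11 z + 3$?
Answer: $3 \sqrt{43} \approx 19.672$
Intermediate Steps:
$F{\left(G \right)} = \frac{\sqrt{2} \sqrt{G}}{8}$ ($F{\left(G \right)} = \frac{\sqrt{G + G}}{8} = \frac{\sqrt{2 G}}{8} = \frac{\sqrt{2} \sqrt{G}}{8}$)
$O{\left(R,z \right)} = 3 - 11 z$
$\sqrt{456 - O{\left(F{\left(-3 \right)},\left(-2\right) \left(-3\right) \left(-1\right) \right)}} = \sqrt{456 - \left(3 - 11 \left(-2\right) \left(-3\right) \left(-1\right)\right)} = \sqrt{456 - \left(3 - 11 \cdot 6 \left(-1\right)\right)} = \sqrt{456 - \left(3 - -66\right)} = \sqrt{456 - \left(3 + 66\right)} = \sqrt{456 - 69} = \sqrt{387} = 3 \sqrt{43}$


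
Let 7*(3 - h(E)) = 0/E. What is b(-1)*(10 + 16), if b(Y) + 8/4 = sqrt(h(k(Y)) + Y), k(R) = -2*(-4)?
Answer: -52 + 26*sqrt(2) ≈ -15.230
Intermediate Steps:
k(R) = 8
h(E) = 3 (h(E) = 3 - 0/E = 3 - 1/7*0 = 3 + 0 = 3)
b(Y) = -2 + sqrt(3 + Y)
b(-1)*(10 + 16) = (-2 + sqrt(3 - 1))*(10 + 16) = (-2 + sqrt(2))*26 = -52 + 26*sqrt(2)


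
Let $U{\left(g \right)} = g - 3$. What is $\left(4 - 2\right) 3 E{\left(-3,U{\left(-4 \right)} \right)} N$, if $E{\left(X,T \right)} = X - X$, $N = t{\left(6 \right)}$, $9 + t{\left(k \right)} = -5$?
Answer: $0$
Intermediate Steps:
$t{\left(k \right)} = -14$ ($t{\left(k \right)} = -9 - 5 = -14$)
$N = -14$
$U{\left(g \right)} = -3 + g$
$E{\left(X,T \right)} = 0$
$\left(4 - 2\right) 3 E{\left(-3,U{\left(-4 \right)} \right)} N = \left(4 - 2\right) 3 \cdot 0 \left(-14\right) = 2 \cdot 3 \cdot 0 \left(-14\right) = 6 \cdot 0 \left(-14\right) = 0 \left(-14\right) = 0$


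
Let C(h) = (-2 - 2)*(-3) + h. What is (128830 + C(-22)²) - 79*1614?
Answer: 1424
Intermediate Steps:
C(h) = 12 + h (C(h) = -4*(-3) + h = 12 + h)
(128830 + C(-22)²) - 79*1614 = (128830 + (12 - 22)²) - 79*1614 = (128830 + (-10)²) - 127506 = (128830 + 100) - 127506 = 128930 - 127506 = 1424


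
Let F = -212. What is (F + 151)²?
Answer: 3721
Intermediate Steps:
(F + 151)² = (-212 + 151)² = (-61)² = 3721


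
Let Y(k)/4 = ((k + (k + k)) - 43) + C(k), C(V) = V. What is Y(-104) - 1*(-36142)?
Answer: 34306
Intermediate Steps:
Y(k) = -172 + 16*k (Y(k) = 4*(((k + (k + k)) - 43) + k) = 4*(((k + 2*k) - 43) + k) = 4*((3*k - 43) + k) = 4*((-43 + 3*k) + k) = 4*(-43 + 4*k) = -172 + 16*k)
Y(-104) - 1*(-36142) = (-172 + 16*(-104)) - 1*(-36142) = (-172 - 1664) + 36142 = -1836 + 36142 = 34306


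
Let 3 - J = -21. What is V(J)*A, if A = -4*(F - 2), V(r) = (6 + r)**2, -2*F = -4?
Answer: 0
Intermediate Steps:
F = 2 (F = -1/2*(-4) = 2)
J = 24 (J = 3 - 1*(-21) = 3 + 21 = 24)
A = 0 (A = -4*(2 - 2) = -4*0 = 0)
V(J)*A = (6 + 24)**2*0 = 30**2*0 = 900*0 = 0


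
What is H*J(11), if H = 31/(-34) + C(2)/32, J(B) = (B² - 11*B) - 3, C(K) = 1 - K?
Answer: 1539/544 ≈ 2.8290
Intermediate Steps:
J(B) = -3 + B² - 11*B
H = -513/544 (H = 31/(-34) + (1 - 1*2)/32 = 31*(-1/34) + (1 - 2)*(1/32) = -31/34 - 1*1/32 = -31/34 - 1/32 = -513/544 ≈ -0.94302)
H*J(11) = -513*(-3 + 11² - 11*11)/544 = -513*(-3 + 121 - 121)/544 = -513/544*(-3) = 1539/544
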